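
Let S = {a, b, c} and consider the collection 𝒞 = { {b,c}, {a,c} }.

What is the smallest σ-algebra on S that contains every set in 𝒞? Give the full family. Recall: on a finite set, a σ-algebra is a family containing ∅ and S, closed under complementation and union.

|σ(𝒞)| = 8.  σ(𝒞) = { ∅, {a}, {b}, {c}, {a,b}, {a,c}, {b,c}, S }

Trace:
Take S₀ = 𝒞 ∪ {∅, S} = { ∅, {a,c}, {b,c}, S }.
Pass 1: +2 →
  {a}  = ᶜ of {b,c}
  {b}  = ᶜ of {a,c}
  — 6 sets.
Pass 2: +1 →
  {a,b}  = {b} ∪ {a}
  — 7 sets.
Pass 3. New:
  {c}  = ᶜ of {a,b}
  — 8 sets.
Pass 4: no new sets; the family is a σ-algebra.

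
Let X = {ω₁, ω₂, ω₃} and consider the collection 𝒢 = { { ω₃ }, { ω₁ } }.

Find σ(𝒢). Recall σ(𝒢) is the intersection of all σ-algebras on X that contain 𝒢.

Answer: σ(𝒢) = { {  }, { ω₁ }, { ω₂ }, { ω₃ }, { ω₁, ω₂ }, { ω₁, ω₃ }, { ω₂, ω₃ }, X }

Check:
Start: 𝒢 ∪ {∅, X} = { {  }, { ω₁ }, { ω₃ }, X }.
Pass 1: +3 →
  { ω₁, ω₂ }  = complement { ω₃ }
  { ω₁, ω₃ }  = { ω₃ } ∪ { ω₁ }
  { ω₂, ω₃ }  = complement { ω₁ }
  — 7 sets.
Pass 2. New:
  { ω₂ }  = complement { ω₁, ω₃ }
  — 8 sets.
Pass 3: no new sets; the family is a σ-algebra.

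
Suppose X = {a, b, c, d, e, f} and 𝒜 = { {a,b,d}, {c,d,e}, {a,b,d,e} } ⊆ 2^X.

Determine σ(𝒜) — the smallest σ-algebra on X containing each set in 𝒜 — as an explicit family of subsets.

σ(𝒜) = { {}, {c}, {d}, {e}, {f}, {a,b}, {c,d}, {c,e}, {c,f}, {d,e}, {d,f}, {e,f}, {a,b,c}, {a,b,d}, {a,b,e}, {a,b,f}, {c,d,e}, {c,d,f}, {c,e,f}, {d,e,f}, {a,b,c,d}, {a,b,c,e}, {a,b,c,f}, {a,b,d,e}, {a,b,d,f}, {a,b,e,f}, {c,d,e,f}, {a,b,c,d,e}, {a,b,c,d,f}, {a,b,c,e,f}, {a,b,d,e,f}, X }

Derivation:
Take S₀ = 𝒜 ∪ {∅, X} = { {}, {a,b,d}, {c,d,e}, {a,b,d,e}, X }.
Pass 1: 4 new —
  {c,f}  = X∖{a,b,d,e}
  {a,b,f}  = X∖{c,d,e}
  {c,e,f}  = X∖{a,b,d}
  {a,b,c,d,e}  = {c,d,e} ∪ {a,b,d,e}
  — 9 sets.
Pass 2: 7 new —
  {f}  = X∖{a,b,c,d,e}
  {a,b,c,f}  = {c,f} ∪ {a,b,f}
  {a,b,d,f}  = {a,b,d} ∪ {a,b,f}
  {c,d,e,f}  = {c,d,e} ∪ {c,f}
  {a,b,c,d,f}  = {a,b,d} ∪ {c,f}
  {a,b,c,e,f}  = {c,e,f} ∪ {a,b,f}
  {a,b,d,e,f}  = {a,b,d,e} ∪ {a,b,f}
  — 16 sets.
Pass 3 adds 6:
  {c}  = X∖{a,b,d,e,f}
  {d}  = X∖{a,b,c,e,f}
  {e}  = X∖{a,b,c,d,f}
  {a,b}  = X∖{c,d,e,f}
  {c,e}  = X∖{a,b,d,f}
  {d,e}  = X∖{a,b,c,f}
  — 22 sets.
Pass 4. New:
  {c,d}  = {c} ∪ {d}
  {d,f}  = {f} ∪ {d}
  {e,f}  = {f} ∪ {e}
  {a,b,c}  = {a,b} ∪ {c}
  {a,b,e}  = {a,b} ∪ {e}
  {c,d,f}  = {c,f} ∪ {d}
  {d,e,f}  = {f} ∪ {d,e}
  {a,b,c,d}  = {a,b,d} ∪ {c}
  {a,b,c,e}  = {a,b} ∪ {c,e}
  {a,b,e,f}  = {e} ∪ {a,b,f}
  — 32 sets.
Pass 5: no new sets; the family is a σ-algebra.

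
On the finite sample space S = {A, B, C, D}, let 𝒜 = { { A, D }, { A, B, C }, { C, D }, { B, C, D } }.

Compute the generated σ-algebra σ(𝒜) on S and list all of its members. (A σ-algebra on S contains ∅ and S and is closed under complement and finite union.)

|σ(𝒜)| = 16.  σ(𝒜) = { {  }, { A }, { B }, { C }, { D }, { A, B }, { A, C }, { A, D }, { B, C }, { B, D }, { C, D }, { A, B, C }, { A, B, D }, { A, C, D }, { B, C, D }, S }

Derivation:
Start: 𝒜 ∪ {∅, S} = { {  }, { A, D }, { C, D }, { A, B, C }, { B, C, D }, S }.
Pass 1 adds 5:
  { A }  = { B, C, D }ᶜ
  { D }  = { A, B, C }ᶜ
  { A, B }  = { C, D }ᶜ
  { B, C }  = { A, D }ᶜ
  { A, C, D }  = { C, D } ∪ { A, D }
  |family| = 11
Pass 2 (2 new):
  { B }  = { A, C, D }ᶜ
  { A, B, D }  = { A, B } ∪ { A, D }
  |family| = 13
Pass 3 adds 2:
  { C }  = { A, B, D }ᶜ
  { B, D }  = { D } ∪ { B }
  |family| = 15
Pass 4 adds 1:
  { A, C }  = { B, D }ᶜ
  |family| = 16
Pass 5: already closed under ᶜ and ∪.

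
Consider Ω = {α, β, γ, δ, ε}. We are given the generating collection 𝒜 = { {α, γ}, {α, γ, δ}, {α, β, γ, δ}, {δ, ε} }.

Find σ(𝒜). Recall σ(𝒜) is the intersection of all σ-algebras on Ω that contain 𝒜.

Initial family (6 sets): { {}, {α, γ}, {δ, ε}, {α, γ, δ}, {α, β, γ, δ}, Ω }.
Iteration 1. New:
  {ε}  = complement {α, β, γ, δ}
  {β, ε}  = complement {α, γ, δ}
  {α, β, γ}  = complement {δ, ε}
  {β, δ, ε}  = complement {α, γ}
  {α, γ, δ, ε}  = {δ, ε} ∪ {α, γ, δ}
  |family| = 11
Iteration 2. New:
  {β}  = complement {α, γ, δ, ε}
  {α, γ, ε}  = {ε} ∪ {α, γ}
  {α, β, γ, ε}  = {β, ε} ∪ {α, β, γ}
  |family| = 14
Iteration 3: +2 →
  {δ}  = complement {α, β, γ, ε}
  {β, δ}  = complement {α, γ, ε}
  |family| = 16
Iteration 4: already closed under ᶜ and ∪.

|σ(𝒜)| = 16.  σ(𝒜) = { {}, {β}, {δ}, {ε}, {α, γ}, {β, δ}, {β, ε}, {δ, ε}, {α, β, γ}, {α, γ, δ}, {α, γ, ε}, {β, δ, ε}, {α, β, γ, δ}, {α, β, γ, ε}, {α, γ, δ, ε}, Ω }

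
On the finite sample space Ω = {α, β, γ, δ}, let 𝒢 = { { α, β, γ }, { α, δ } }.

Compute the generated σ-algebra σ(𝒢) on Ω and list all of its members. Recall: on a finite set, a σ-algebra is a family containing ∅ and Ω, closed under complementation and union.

σ(𝒢) = { {}, { α }, { δ }, { α, δ }, { β, γ }, { α, β, γ }, { β, γ, δ }, Ω }

Working:
Seed the family with 𝒢 together with ∅ and Ω: { {}, { α, δ }, { α, β, γ }, Ω }.
Iteration 1: +2 →
  { δ }  = Ω∖{ α, β, γ }
  { β, γ }  = Ω∖{ α, δ }
  — 6 sets.
Iteration 2. New:
  { β, γ, δ }  = { β, γ } ∪ { δ }
  — 7 sets.
Iteration 3: +1 →
  { α }  = Ω∖{ β, γ, δ }
  — 8 sets.
Iteration 4: already closed under ᶜ and ∪.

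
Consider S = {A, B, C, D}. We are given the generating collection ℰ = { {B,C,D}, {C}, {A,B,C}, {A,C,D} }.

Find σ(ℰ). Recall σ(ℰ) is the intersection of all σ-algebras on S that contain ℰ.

Answer: σ(ℰ) = { ∅, {A}, {B}, {C}, {D}, {A,B}, {A,C}, {A,D}, {B,C}, {B,D}, {C,D}, {A,B,C}, {A,B,D}, {A,C,D}, {B,C,D}, S }

Check:
Start: ℰ ∪ {∅, S} = { ∅, {C}, {A,B,C}, {A,C,D}, {B,C,D}, S }.
Pass 1: 4 new —
  {A}  = complement {B,C,D}
  {B}  = complement {A,C,D}
  {D}  = complement {A,B,C}
  {A,B,D}  = complement {C}
  [10 total]
Pass 2. New:
  {A,B}  = {B} ∪ {A}
  {A,C}  = {C} ∪ {A}
  {A,D}  = {D} ∪ {A}
  {B,C}  = {B} ∪ {C}
  {B,D}  = {B} ∪ {D}
  {C,D}  = {C} ∪ {D}
  [16 total]
Pass 3: stable.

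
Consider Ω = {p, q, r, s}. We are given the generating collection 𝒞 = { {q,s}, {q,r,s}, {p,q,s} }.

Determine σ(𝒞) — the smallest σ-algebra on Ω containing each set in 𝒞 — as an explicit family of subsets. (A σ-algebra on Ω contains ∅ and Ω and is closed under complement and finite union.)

Initial family (5 sets): { {}, {q,s}, {p,q,s}, {q,r,s}, Ω }.
Round 1: +3 →
  {p}  = ᶜ of {q,r,s}
  {r}  = ᶜ of {p,q,s}
  {p,r}  = ᶜ of {q,s}
  [8 total]
Round 2: stable.

Hence σ(𝒞) has 8 members: { {}, {p}, {r}, {p,r}, {q,s}, {p,q,s}, {q,r,s}, Ω }.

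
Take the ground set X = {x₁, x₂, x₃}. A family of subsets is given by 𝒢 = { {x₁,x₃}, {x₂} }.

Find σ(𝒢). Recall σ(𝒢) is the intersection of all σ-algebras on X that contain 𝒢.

Seed the family with 𝒢 together with ∅ and X: { {}, {x₂}, {x₁,x₃}, X }.
Iteration 1: stable.

Therefore σ(𝒢) = { {}, {x₂}, {x₁,x₃}, X } (|σ(𝒢)| = 4).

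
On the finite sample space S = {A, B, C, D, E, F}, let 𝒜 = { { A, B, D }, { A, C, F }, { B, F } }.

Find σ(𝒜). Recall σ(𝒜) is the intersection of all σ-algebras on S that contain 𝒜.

Initial family (5 sets): { {}, { B, F }, { A, B, D }, { A, C, F }, S }.
Step 1: +6 →
  { B, D, E }  = ᶜ of { A, C, F }
  { C, E, F }  = ᶜ of { A, B, D }
  { A, B, C, F }  = { A, C, F } ∪ { B, F }
  { A, B, D, F }  = { B, F } ∪ { A, B, D }
  { A, C, D, E }  = ᶜ of { B, F }
  { A, B, C, D, F }  = { A, C, F } ∪ { A, B, D }
  [11 total]
Step 2 (12 new):
  { E }  = ᶜ of { A, B, C, D, F }
  { C, E }  = ᶜ of { A, B, D, F }
  { D, E }  = ᶜ of { A, B, C, F }
  { A, B, D, E }  = { A, B, D } ∪ { B, D, E }
  { A, C, E, F }  = { A, C, F } ∪ { C, E, F }
  { B, C, E, F }  = { B, F } ∪ { C, E, F }
  { B, D, E, F }  = { B, F } ∪ { B, D, E }
  { A, B, C, D, E }  = { A, B, D } ∪ { A, C, D, E }
  { A, B, C, E, F }  = { A, B, C, F } ∪ { C, E, F }
  { A, B, D, E, F }  = { A, B, D, F } ∪ { B, D, E }
  { A, C, D, E, F }  = { A, C, F } ∪ { A, C, D, E }
  { B, C, D, E, F }  = { C, E, F } ∪ { B, D, E }
  [23 total]
Step 3. New:
  { A }  = ᶜ of { B, C, D, E, F }
  { B }  = ᶜ of { A, C, D, E, F }
  { C }  = ᶜ of { A, B, D, E, F }
  { D }  = ᶜ of { A, B, C, E, F }
  { F }  = ᶜ of { A, B, C, D, E }
  { A, C }  = ᶜ of { B, D, E, F }
  { A, D }  = ᶜ of { B, C, E, F }
  { B, D }  = ᶜ of { A, C, E, F }
  { C, F }  = ᶜ of { A, B, D, E }
  { B, E, F }  = { B, F } ∪ { E }
  { C, D, E }  = { D, E } ∪ { C, E }
  { B, C, D, E }  = { C, E } ∪ { B, D, E }
  { C, D, E, F }  = { D, E } ∪ { C, E, F }
  [36 total]
Step 4 (24 new):
  { A, B }  = ᶜ of { C, D, E, F }
  { A, E }  = { A } ∪ { E }
  { A, F }  = ᶜ of { B, C, D, E }
  { B, C }  = { B } ∪ { C }
  { B, E }  = { B } ∪ { E }
  { C, D }  = { C } ∪ { D }
  { D, F }  = { F } ∪ { D }
  { E, F }  = { F } ∪ { E }
  { A, B, C }  = { B } ∪ { A, C }
  { A, B, F }  = ᶜ of { C, D, E }
  { A, C, D }  = ᶜ of { B, E, F }
  { A, C, E }  = { A } ∪ { C, E }
  { A, D, E }  = { A } ∪ { D, E }
  { A, D, F }  = { F } ∪ { A, D }
  { B, C, D }  = { C } ∪ { B, D }
  { B, C, E }  = { B } ∪ { C, E }
  { B, C, F }  = { B } ∪ { C, F }
  { B, D, F }  = { B, F } ∪ { D }
  { C, D, F }  = { C, F } ∪ { D }
  { D, E, F }  = { F } ∪ { D, E }
  { A, B, C, D }  = { A, B, D } ∪ { C }
  { A, B, E, F }  = { A } ∪ { B, E, F }
  { A, C, D, F }  = { A, C, F } ∪ { A, D }
  { B, C, D, F }  = { C, F } ∪ { B, D }
  [60 total]
Step 5. New:
  { A, B, E }  = ᶜ of { C, D, F }
  { A, E, F }  = ᶜ of { B, C, D }
  { A, B, C, E }  = ᶜ of { D, F }
  { A, D, E, F }  = ᶜ of { B, C }
  [64 total]
Step 6: closed — nothing new.

|σ(𝒜)| = 64.  σ(𝒜) = { {}, { A }, { B }, { C }, { D }, { E }, { F }, { A, B }, { A, C }, { A, D }, { A, E }, { A, F }, { B, C }, { B, D }, { B, E }, { B, F }, { C, D }, { C, E }, { C, F }, { D, E }, { D, F }, { E, F }, { A, B, C }, { A, B, D }, { A, B, E }, { A, B, F }, { A, C, D }, { A, C, E }, { A, C, F }, { A, D, E }, { A, D, F }, { A, E, F }, { B, C, D }, { B, C, E }, { B, C, F }, { B, D, E }, { B, D, F }, { B, E, F }, { C, D, E }, { C, D, F }, { C, E, F }, { D, E, F }, { A, B, C, D }, { A, B, C, E }, { A, B, C, F }, { A, B, D, E }, { A, B, D, F }, { A, B, E, F }, { A, C, D, E }, { A, C, D, F }, { A, C, E, F }, { A, D, E, F }, { B, C, D, E }, { B, C, D, F }, { B, C, E, F }, { B, D, E, F }, { C, D, E, F }, { A, B, C, D, E }, { A, B, C, D, F }, { A, B, C, E, F }, { A, B, D, E, F }, { A, C, D, E, F }, { B, C, D, E, F }, S }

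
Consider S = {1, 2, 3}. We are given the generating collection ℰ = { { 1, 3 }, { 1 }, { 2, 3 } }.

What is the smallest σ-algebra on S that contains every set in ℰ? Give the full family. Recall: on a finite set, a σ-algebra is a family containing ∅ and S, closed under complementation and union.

σ(ℰ) (8 sets): { {  }, { 1 }, { 2 }, { 3 }, { 1, 2 }, { 1, 3 }, { 2, 3 }, S }

Check:
Seed the family with ℰ together with ∅ and S: { {  }, { 1 }, { 1, 3 }, { 2, 3 }, S }.
Round 1 (1 new):
  { 2 }  = S∖{ 1, 3 }
  — 6 sets.
Round 2: +1 →
  { 1, 2 }  = { 2 } ∪ { 1 }
  — 7 sets.
Round 3 (1 new):
  { 3 }  = S∖{ 1, 2 }
  — 8 sets.
After Round 4 the family is unchanged; done.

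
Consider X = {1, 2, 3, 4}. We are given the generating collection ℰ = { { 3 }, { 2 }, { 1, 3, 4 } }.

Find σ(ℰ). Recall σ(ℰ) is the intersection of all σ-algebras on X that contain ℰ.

Start: ℰ ∪ {∅, X} = { ∅, { 2 }, { 3 }, { 1, 3, 4 }, X }.
Pass 1: +2 →
  { 2, 3 }  = { 3 } ∪ { 2 }
  { 1, 2, 4 }  = X∖{ 3 }
  (now 7)
Pass 2: 1 new —
  { 1, 4 }  = X∖{ 2, 3 }
  (now 8)
Pass 3 adds nothing — fixpoint reached.

σ(ℰ) = { ∅, { 2 }, { 3 }, { 1, 4 }, { 2, 3 }, { 1, 2, 4 }, { 1, 3, 4 }, X }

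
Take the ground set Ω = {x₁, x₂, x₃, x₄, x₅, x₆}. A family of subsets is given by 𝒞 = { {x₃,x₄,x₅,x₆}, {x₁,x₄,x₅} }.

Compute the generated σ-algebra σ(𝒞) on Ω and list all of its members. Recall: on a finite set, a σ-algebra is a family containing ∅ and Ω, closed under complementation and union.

Initial family (4 sets): { {}, {x₁,x₄,x₅}, {x₃,x₄,x₅,x₆}, Ω }.
Round 1 adds 3:
  {x₁,x₂}  = {x₃,x₄,x₅,x₆}ᶜ
  {x₂,x₃,x₆}  = {x₁,x₄,x₅}ᶜ
  {x₁,x₃,x₄,x₅,x₆}  = {x₃,x₄,x₅,x₆} ∪ {x₁,x₄,x₅}
Round 2: 4 new —
  {x₂}  = {x₁,x₃,x₄,x₅,x₆}ᶜ
  {x₁,x₂,x₃,x₆}  = {x₁,x₂} ∪ {x₂,x₃,x₆}
  {x₁,x₂,x₄,x₅}  = {x₁,x₄,x₅} ∪ {x₁,x₂}
  {x₂,x₃,x₄,x₅,x₆}  = {x₃,x₄,x₅,x₆} ∪ {x₂,x₃,x₆}
Round 3 (3 new):
  {x₁}  = {x₂,x₃,x₄,x₅,x₆}ᶜ
  {x₃,x₆}  = {x₁,x₂,x₄,x₅}ᶜ
  {x₄,x₅}  = {x₁,x₂,x₃,x₆}ᶜ
Round 4: 2 new —
  {x₁,x₃,x₆}  = {x₃,x₆} ∪ {x₁}
  {x₂,x₄,x₅}  = {x₄,x₅} ∪ {x₂}
Round 5: stable.

σ(𝒞) = { {}, {x₁}, {x₂}, {x₁,x₂}, {x₃,x₆}, {x₄,x₅}, {x₁,x₃,x₆}, {x₁,x₄,x₅}, {x₂,x₃,x₆}, {x₂,x₄,x₅}, {x₁,x₂,x₃,x₆}, {x₁,x₂,x₄,x₅}, {x₃,x₄,x₅,x₆}, {x₁,x₃,x₄,x₅,x₆}, {x₂,x₃,x₄,x₅,x₆}, Ω }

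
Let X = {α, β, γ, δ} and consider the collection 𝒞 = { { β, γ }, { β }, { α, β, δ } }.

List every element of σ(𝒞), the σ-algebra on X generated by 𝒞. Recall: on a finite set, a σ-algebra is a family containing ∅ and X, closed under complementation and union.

|σ(𝒞)| = 8.  σ(𝒞) = { ∅, { β }, { γ }, { α, δ }, { β, γ }, { α, β, δ }, { α, γ, δ }, X }

Check:
Seed the family with 𝒞 together with ∅ and X: { ∅, { β }, { β, γ }, { α, β, δ }, X }.
Iteration 1 (3 new):
  { γ }  = { α, β, δ }ᶜ
  { α, δ }  = { β, γ }ᶜ
  { α, γ, δ }  = { β }ᶜ
  — 8 sets.
After Iteration 2 the family is unchanged; done.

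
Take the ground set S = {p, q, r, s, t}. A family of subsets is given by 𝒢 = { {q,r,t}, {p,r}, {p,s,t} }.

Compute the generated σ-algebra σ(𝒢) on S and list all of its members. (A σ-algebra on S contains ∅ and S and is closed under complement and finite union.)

σ(𝒢) = { {}, {p}, {q}, {r}, {s}, {t}, {p,q}, {p,r}, {p,s}, {p,t}, {q,r}, {q,s}, {q,t}, {r,s}, {r,t}, {s,t}, {p,q,r}, {p,q,s}, {p,q,t}, {p,r,s}, {p,r,t}, {p,s,t}, {q,r,s}, {q,r,t}, {q,s,t}, {r,s,t}, {p,q,r,s}, {p,q,r,t}, {p,q,s,t}, {p,r,s,t}, {q,r,s,t}, S }

Derivation:
Seed the family with 𝒢 together with ∅ and S: { {}, {p,r}, {p,s,t}, {q,r,t}, S }.
Round 1. New:
  {p,s}  = {q,r,t}ᶜ
  {q,r}  = {p,s,t}ᶜ
  {q,s,t}  = {p,r}ᶜ
  {p,q,r,t}  = {q,r,t} ∪ {p,r}
  {p,r,s,t}  = {p,s,t} ∪ {p,r}
  |family| = 10
Round 2 adds 7:
  {q}  = {p,r,s,t}ᶜ
  {s}  = {p,q,r,t}ᶜ
  {p,q,r}  = {q,r} ∪ {p,r}
  {p,r,s}  = {p,s} ∪ {p,r}
  {p,q,r,s}  = {q,r} ∪ {p,s}
  {p,q,s,t}  = {p,s,t} ∪ {q,s,t}
  {q,r,s,t}  = {q,r,t} ∪ {q,s,t}
  |family| = 17
Round 3 (8 new):
  {p}  = {q,r,s,t}ᶜ
  {r}  = {p,q,s,t}ᶜ
  {t}  = {p,q,r,s}ᶜ
  {q,s}  = {s} ∪ {q}
  {q,t}  = {p,r,s}ᶜ
  {s,t}  = {p,q,r}ᶜ
  {p,q,s}  = {p,s} ∪ {q}
  {q,r,s}  = {q,r} ∪ {s}
  |family| = 25
Round 4 (7 new):
  {p,q}  = {q} ∪ {p}
  {p,t}  = {q,r,s}ᶜ
  {r,s}  = {r} ∪ {s}
  {r,t}  = {p,q,s}ᶜ
  {p,q,t}  = {q,t} ∪ {p}
  {p,r,t}  = {q,s}ᶜ
  {r,s,t}  = {s,t} ∪ {r}
  |family| = 32
Round 5: stable.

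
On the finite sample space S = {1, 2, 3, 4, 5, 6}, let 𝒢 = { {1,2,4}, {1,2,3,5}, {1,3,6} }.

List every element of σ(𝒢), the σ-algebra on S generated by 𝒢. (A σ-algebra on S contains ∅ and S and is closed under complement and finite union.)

Answer: σ(𝒢) = { {}, {1}, {2}, {3}, {4}, {5}, {6}, {1,2}, {1,3}, {1,4}, {1,5}, {1,6}, {2,3}, {2,4}, {2,5}, {2,6}, {3,4}, {3,5}, {3,6}, {4,5}, {4,6}, {5,6}, {1,2,3}, {1,2,4}, {1,2,5}, {1,2,6}, {1,3,4}, {1,3,5}, {1,3,6}, {1,4,5}, {1,4,6}, {1,5,6}, {2,3,4}, {2,3,5}, {2,3,6}, {2,4,5}, {2,4,6}, {2,5,6}, {3,4,5}, {3,4,6}, {3,5,6}, {4,5,6}, {1,2,3,4}, {1,2,3,5}, {1,2,3,6}, {1,2,4,5}, {1,2,4,6}, {1,2,5,6}, {1,3,4,5}, {1,3,4,6}, {1,3,5,6}, {1,4,5,6}, {2,3,4,5}, {2,3,4,6}, {2,3,5,6}, {2,4,5,6}, {3,4,5,6}, {1,2,3,4,5}, {1,2,3,4,6}, {1,2,3,5,6}, {1,2,4,5,6}, {1,3,4,5,6}, {2,3,4,5,6}, S }

Check:
Start: 𝒢 ∪ {∅, S} = { {}, {1,2,4}, {1,3,6}, {1,2,3,5}, S }.
Round 1: 6 new —
  {4,6}  = ᶜ of {1,2,3,5}
  {2,4,5}  = ᶜ of {1,3,6}
  {3,5,6}  = ᶜ of {1,2,4}
  {1,2,3,4,5}  = {1,2,3,5} ∪ {1,2,4}
  {1,2,3,4,6}  = {1,3,6} ∪ {1,2,4}
  {1,2,3,5,6}  = {1,3,6} ∪ {1,2,3,5}
  [11 total]
Round 2: +10 →
  {4}  = ᶜ of {1,2,3,5,6}
  {5}  = ᶜ of {1,2,3,4,6}
  {6}  = ᶜ of {1,2,3,4,5}
  {1,2,4,5}  = {1,2,4} ∪ {2,4,5}
  {1,2,4,6}  = {1,2,4} ∪ {4,6}
  {1,3,4,6}  = {1,3,6} ∪ {4,6}
  {1,3,5,6}  = {1,3,6} ∪ {3,5,6}
  {2,4,5,6}  = {4,6} ∪ {2,4,5}
  {3,4,5,6}  = {3,5,6} ∪ {4,6}
  {2,3,4,5,6}  = {3,5,6} ∪ {2,4,5}
  [21 total]
Round 3: 12 new —
  {1}  = ᶜ of {2,3,4,5,6}
  {1,2}  = ᶜ of {3,4,5,6}
  {1,3}  = ᶜ of {2,4,5,6}
  {2,4}  = ᶜ of {1,3,5,6}
  {2,5}  = ᶜ of {1,3,4,6}
  {3,5}  = ᶜ of {1,2,4,6}
  {3,6}  = ᶜ of {1,2,4,5}
  {4,5}  = {5} ∪ {4}
  {5,6}  = {6} ∪ {5}
  {4,5,6}  = {4,6} ∪ {5}
  {1,2,4,5,6}  = {4,6} ∪ {1,2,4,5}
  {1,3,4,5,6}  = {1,3,6} ∪ {3,4,5,6}
  [33 total]
Round 4 adds 26:
  {2}  = ᶜ of {1,3,4,5,6}
  {3}  = ᶜ of {1,2,4,5,6}
  {1,4}  = {1} ∪ {4}
  {1,5}  = {1} ∪ {5}
  {1,6}  = {1} ∪ {6}
  {1,2,3}  = ᶜ of {4,5,6}
  {1,2,5}  = {2,5} ∪ {1,2}
  {1,2,6}  = {1,2} ∪ {6}
  {1,3,4}  = {1,3} ∪ {4}
  {1,3,5}  = {1} ∪ {3,5}
  {1,4,5}  = {1} ∪ {4,5}
  {1,4,6}  = {1} ∪ {4,6}
  {1,5,6}  = {5,6} ∪ {1}
  {2,3,5}  = {2,5} ∪ {3,5}
  {2,4,6}  = {6} ∪ {2,4}
  {2,5,6}  = {2,5} ∪ {5,6}
  {3,4,5}  = {4,5} ∪ {3,5}
  {3,4,6}  = {3,6} ∪ {4}
  {1,2,3,4}  = ᶜ of {5,6}
  {1,2,3,6}  = ᶜ of {4,5}
  {1,2,5,6}  = {5,6} ∪ {1,2}
  {1,3,4,5}  = {4,5} ∪ {1,3}
  {1,4,5,6}  = {1} ∪ {4,5,6}
  {2,3,4,5}  = {3,5} ∪ {2,4}
  {2,3,4,6}  = {3,6} ∪ {2,4}
  {2,3,5,6}  = {2,5} ∪ {3,5,6}
  [59 total]
Round 5: 5 new —
  {2,3}  = ᶜ of {1,4,5,6}
  {2,6}  = ᶜ of {1,3,4,5}
  {3,4}  = ᶜ of {1,2,5,6}
  {2,3,4}  = ᶜ of {1,5,6}
  {2,3,6}  = ᶜ of {1,4,5}
  [64 total]
Round 6: no new sets; the family is a σ-algebra.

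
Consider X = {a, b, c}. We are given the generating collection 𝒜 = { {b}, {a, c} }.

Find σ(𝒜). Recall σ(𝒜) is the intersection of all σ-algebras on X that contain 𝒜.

Take S₀ = 𝒜 ∪ {∅, X} = { ∅, {b}, {a, c}, X }.
Round 1: already closed under ᶜ and ∪.

Therefore σ(𝒜) = { ∅, {b}, {a, c}, X } (|σ(𝒜)| = 4).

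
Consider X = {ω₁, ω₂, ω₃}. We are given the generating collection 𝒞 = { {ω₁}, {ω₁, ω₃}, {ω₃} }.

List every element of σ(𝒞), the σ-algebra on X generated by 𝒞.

|σ(𝒞)| = 8.  σ(𝒞) = { {}, {ω₁}, {ω₂}, {ω₃}, {ω₁, ω₂}, {ω₁, ω₃}, {ω₂, ω₃}, X }

Trace:
Take S₀ = 𝒞 ∪ {∅, X} = { {}, {ω₁}, {ω₃}, {ω₁, ω₃}, X }.
Pass 1: 3 new —
  {ω₂}  = {ω₁, ω₃}ᶜ
  {ω₁, ω₂}  = {ω₃}ᶜ
  {ω₂, ω₃}  = {ω₁}ᶜ
Pass 2: stable.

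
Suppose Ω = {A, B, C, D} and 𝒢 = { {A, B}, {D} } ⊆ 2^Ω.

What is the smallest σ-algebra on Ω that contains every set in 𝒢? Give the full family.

Initial family (4 sets): { {}, {D}, {A, B}, Ω }.
Pass 1. New:
  {C, D}  = Ω∖{A, B}
  {A, B, C}  = Ω∖{D}
  {A, B, D}  = {A, B} ∪ {D}
Pass 2 adds 1:
  {C}  = Ω∖{A, B, D}
After Pass 3 the family is unchanged; done.

σ(𝒢) = { {}, {C}, {D}, {A, B}, {C, D}, {A, B, C}, {A, B, D}, Ω }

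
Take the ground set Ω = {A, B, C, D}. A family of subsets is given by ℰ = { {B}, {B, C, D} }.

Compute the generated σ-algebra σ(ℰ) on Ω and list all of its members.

Answer: σ(ℰ) = { ∅, {A}, {B}, {A, B}, {C, D}, {A, C, D}, {B, C, D}, Ω }

Trace:
Start: ℰ ∪ {∅, Ω} = { ∅, {B}, {B, C, D}, Ω }.
Round 1: 2 new —
  {A}  = {B, C, D}ᶜ
  {A, C, D}  = {B}ᶜ
  [6 total]
Round 2: 1 new —
  {A, B}  = {B} ∪ {A}
  [7 total]
Round 3: +1 →
  {C, D}  = {A, B}ᶜ
  [8 total]
Round 4: closed — nothing new.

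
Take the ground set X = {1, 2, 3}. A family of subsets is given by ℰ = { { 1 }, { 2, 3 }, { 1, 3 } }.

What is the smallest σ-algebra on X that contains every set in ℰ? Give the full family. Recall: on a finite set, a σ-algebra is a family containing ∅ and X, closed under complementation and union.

Answer: σ(ℰ) = { ∅, { 1 }, { 2 }, { 3 }, { 1, 2 }, { 1, 3 }, { 2, 3 }, X }

Working:
Start: ℰ ∪ {∅, X} = { ∅, { 1 }, { 1, 3 }, { 2, 3 }, X }.
Iteration 1. New:
  { 2 }  = X∖{ 1, 3 }
Iteration 2. New:
  { 1, 2 }  = { 2 } ∪ { 1 }
Iteration 3: 1 new —
  { 3 }  = X∖{ 1, 2 }
After Iteration 4 the family is unchanged; done.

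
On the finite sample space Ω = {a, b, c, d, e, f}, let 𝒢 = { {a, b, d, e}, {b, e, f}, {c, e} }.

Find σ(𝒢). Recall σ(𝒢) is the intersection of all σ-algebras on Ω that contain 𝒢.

|σ(𝒢)| = 32.  σ(𝒢) = { ∅, {b}, {c}, {e}, {f}, {a, d}, {b, c}, {b, e}, {b, f}, {c, e}, {c, f}, {e, f}, {a, b, d}, {a, c, d}, {a, d, e}, {a, d, f}, {b, c, e}, {b, c, f}, {b, e, f}, {c, e, f}, {a, b, c, d}, {a, b, d, e}, {a, b, d, f}, {a, c, d, e}, {a, c, d, f}, {a, d, e, f}, {b, c, e, f}, {a, b, c, d, e}, {a, b, c, d, f}, {a, b, d, e, f}, {a, c, d, e, f}, Ω }

Working:
Initial family (5 sets): { ∅, {c, e}, {b, e, f}, {a, b, d, e}, Ω }.
Iteration 1 adds 6:
  {c, f}  = ᶜ of {a, b, d, e}
  {a, c, d}  = ᶜ of {b, e, f}
  {a, b, d, f}  = ᶜ of {c, e}
  {b, c, e, f}  = {c, e} ∪ {b, e, f}
  {a, b, c, d, e}  = {c, e} ∪ {a, b, d, e}
  {a, b, d, e, f}  = {b, e, f} ∪ {a, b, d, e}
  |family| = 11
Iteration 2: 7 new —
  {c}  = ᶜ of {a, b, d, e, f}
  {f}  = ᶜ of {a, b, c, d, e}
  {a, d}  = ᶜ of {b, c, e, f}
  {c, e, f}  = {c, f} ∪ {c, e}
  {a, c, d, e}  = {a, c, d} ∪ {c, e}
  {a, c, d, f}  = {a, c, d} ∪ {c, f}
  {a, b, c, d, f}  = {a, b, d, f} ∪ {a, c, d}
  |family| = 18
Iteration 3: +6 →
  {e}  = ᶜ of {a, b, c, d, f}
  {b, e}  = ᶜ of {a, c, d, f}
  {b, f}  = ᶜ of {a, c, d, e}
  {a, b, d}  = ᶜ of {c, e, f}
  {a, d, f}  = {a, d} ∪ {f}
  {a, c, d, e, f}  = {a, c, d} ∪ {c, e, f}
  |family| = 24
Iteration 4. New:
  {b}  = ᶜ of {a, c, d, e, f}
  {e, f}  = {f} ∪ {e}
  {a, d, e}  = {e} ∪ {a, d}
  {b, c, e}  = ᶜ of {a, d, f}
  {b, c, f}  = {b, f} ∪ {c}
  {a, b, c, d}  = {a, b, d} ∪ {c}
  {a, d, e, f}  = {a, d, f} ∪ {e}
  |family| = 31
Iteration 5: 1 new —
  {b, c}  = ᶜ of {a, d, e, f}
  |family| = 32
Iteration 6: stable.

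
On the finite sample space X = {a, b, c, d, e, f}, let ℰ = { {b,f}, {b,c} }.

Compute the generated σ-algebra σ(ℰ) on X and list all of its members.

Answer: σ(ℰ) = { ∅, {b}, {c}, {f}, {b,c}, {b,f}, {c,f}, {a,d,e}, {b,c,f}, {a,b,d,e}, {a,c,d,e}, {a,d,e,f}, {a,b,c,d,e}, {a,b,d,e,f}, {a,c,d,e,f}, X }

Trace:
Start: ℰ ∪ {∅, X} = { ∅, {b,c}, {b,f}, X }.
Iteration 1. New:
  {b,c,f}  = {b,f} ∪ {b,c}
  {a,c,d,e}  = complement {b,f}
  {a,d,e,f}  = complement {b,c}
  [7 total]
Iteration 2: 4 new —
  {a,d,e}  = complement {b,c,f}
  {a,b,c,d,e}  = {b,c} ∪ {a,c,d,e}
  {a,b,d,e,f}  = {a,d,e,f} ∪ {b,f}
  {a,c,d,e,f}  = {a,c,d,e} ∪ {a,d,e,f}
  [11 total]
Iteration 3. New:
  {b}  = complement {a,c,d,e,f}
  {c}  = complement {a,b,d,e,f}
  {f}  = complement {a,b,c,d,e}
  [14 total]
Iteration 4: +2 →
  {c,f}  = {c} ∪ {f}
  {a,b,d,e}  = {a,d,e} ∪ {b}
  [16 total]
Iteration 5: stable.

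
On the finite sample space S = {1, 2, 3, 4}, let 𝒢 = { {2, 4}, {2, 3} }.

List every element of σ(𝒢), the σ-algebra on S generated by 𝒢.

Start: 𝒢 ∪ {∅, S} = { {}, {2, 3}, {2, 4}, S }.
Pass 1. New:
  {1, 3}  = complement {2, 4}
  {1, 4}  = complement {2, 3}
  {2, 3, 4}  = {2, 4} ∪ {2, 3}
  |family| = 7
Pass 2: +4 →
  {1}  = complement {2, 3, 4}
  {1, 2, 3}  = {2, 3} ∪ {1, 3}
  {1, 2, 4}  = {1, 4} ∪ {2, 4}
  {1, 3, 4}  = {1, 4} ∪ {1, 3}
  |family| = 11
Pass 3 adds 3:
  {2}  = complement {1, 3, 4}
  {3}  = complement {1, 2, 4}
  {4}  = complement {1, 2, 3}
  |family| = 14
Pass 4 adds 2:
  {1, 2}  = {2} ∪ {1}
  {3, 4}  = {3} ∪ {4}
  |family| = 16
Pass 5: stable.

Hence σ(𝒢) has 16 members: { {}, {1}, {2}, {3}, {4}, {1, 2}, {1, 3}, {1, 4}, {2, 3}, {2, 4}, {3, 4}, {1, 2, 3}, {1, 2, 4}, {1, 3, 4}, {2, 3, 4}, S }.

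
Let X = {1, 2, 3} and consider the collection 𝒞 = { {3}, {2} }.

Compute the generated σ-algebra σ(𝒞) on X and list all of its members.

Seed the family with 𝒞 together with ∅ and X: { {}, {2}, {3}, X }.
Iteration 1. New:
  {1,2}  = {3}ᶜ
  {1,3}  = {2}ᶜ
  {2,3}  = {3} ∪ {2}
  [7 total]
Iteration 2: 1 new —
  {1}  = {2,3}ᶜ
  [8 total]
Iteration 3: closed — nothing new.

Hence σ(𝒞) has 8 members: { {}, {1}, {2}, {3}, {1,2}, {1,3}, {2,3}, X }.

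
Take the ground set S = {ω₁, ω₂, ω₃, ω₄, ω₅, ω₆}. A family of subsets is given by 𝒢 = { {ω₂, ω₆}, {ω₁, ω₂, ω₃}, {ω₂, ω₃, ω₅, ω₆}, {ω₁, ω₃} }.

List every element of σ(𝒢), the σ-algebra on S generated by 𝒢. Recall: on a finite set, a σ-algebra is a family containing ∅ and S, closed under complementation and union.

σ(𝒢) (64 sets): { ∅, {ω₁}, {ω₂}, {ω₃}, {ω₄}, {ω₅}, {ω₆}, {ω₁, ω₂}, {ω₁, ω₃}, {ω₁, ω₄}, {ω₁, ω₅}, {ω₁, ω₆}, {ω₂, ω₃}, {ω₂, ω₄}, {ω₂, ω₅}, {ω₂, ω₆}, {ω₃, ω₄}, {ω₃, ω₅}, {ω₃, ω₆}, {ω₄, ω₅}, {ω₄, ω₆}, {ω₅, ω₆}, {ω₁, ω₂, ω₃}, {ω₁, ω₂, ω₄}, {ω₁, ω₂, ω₅}, {ω₁, ω₂, ω₆}, {ω₁, ω₃, ω₄}, {ω₁, ω₃, ω₅}, {ω₁, ω₃, ω₆}, {ω₁, ω₄, ω₅}, {ω₁, ω₄, ω₆}, {ω₁, ω₅, ω₆}, {ω₂, ω₃, ω₄}, {ω₂, ω₃, ω₅}, {ω₂, ω₃, ω₆}, {ω₂, ω₄, ω₅}, {ω₂, ω₄, ω₆}, {ω₂, ω₅, ω₆}, {ω₃, ω₄, ω₅}, {ω₃, ω₄, ω₆}, {ω₃, ω₅, ω₆}, {ω₄, ω₅, ω₆}, {ω₁, ω₂, ω₃, ω₄}, {ω₁, ω₂, ω₃, ω₅}, {ω₁, ω₂, ω₃, ω₆}, {ω₁, ω₂, ω₄, ω₅}, {ω₁, ω₂, ω₄, ω₆}, {ω₁, ω₂, ω₅, ω₆}, {ω₁, ω₃, ω₄, ω₅}, {ω₁, ω₃, ω₄, ω₆}, {ω₁, ω₃, ω₅, ω₆}, {ω₁, ω₄, ω₅, ω₆}, {ω₂, ω₃, ω₄, ω₅}, {ω₂, ω₃, ω₄, ω₆}, {ω₂, ω₃, ω₅, ω₆}, {ω₂, ω₄, ω₅, ω₆}, {ω₃, ω₄, ω₅, ω₆}, {ω₁, ω₂, ω₃, ω₄, ω₅}, {ω₁, ω₂, ω₃, ω₄, ω₆}, {ω₁, ω₂, ω₃, ω₅, ω₆}, {ω₁, ω₂, ω₄, ω₅, ω₆}, {ω₁, ω₃, ω₄, ω₅, ω₆}, {ω₂, ω₃, ω₄, ω₅, ω₆}, S }

Check:
Take S₀ = 𝒢 ∪ {∅, S} = { ∅, {ω₁, ω₃}, {ω₂, ω₆}, {ω₁, ω₂, ω₃}, {ω₂, ω₃, ω₅, ω₆}, S }.
Step 1. New:
  {ω₁, ω₄}  = ᶜ of {ω₂, ω₃, ω₅, ω₆}
  {ω₄, ω₅, ω₆}  = ᶜ of {ω₁, ω₂, ω₃}
  {ω₁, ω₂, ω₃, ω₆}  = {ω₁, ω₂, ω₃} ∪ {ω₂, ω₆}
  {ω₁, ω₃, ω₄, ω₅}  = ᶜ of {ω₂, ω₆}
  {ω₂, ω₄, ω₅, ω₆}  = ᶜ of {ω₁, ω₃}
  {ω₁, ω₂, ω₃, ω₅, ω₆}  = {ω₁, ω₂, ω₃} ∪ {ω₂, ω₃, ω₅, ω₆}
  [12 total]
Step 2: 11 new —
  {ω₄}  = ᶜ of {ω₁, ω₂, ω₃, ω₅, ω₆}
  {ω₄, ω₅}  = ᶜ of {ω₁, ω₂, ω₃, ω₆}
  {ω₁, ω₃, ω₄}  = {ω₁, ω₄} ∪ {ω₁, ω₃}
  {ω₁, ω₂, ω₃, ω₄}  = {ω₁, ω₂, ω₃} ∪ {ω₁, ω₄}
  {ω₁, ω₂, ω₄, ω₆}  = {ω₂, ω₆} ∪ {ω₁, ω₄}
  {ω₁, ω₄, ω₅, ω₆}  = {ω₁, ω₄} ∪ {ω₄, ω₅, ω₆}
  {ω₁, ω₂, ω₃, ω₄, ω₅}  = {ω₁, ω₂, ω₃} ∪ {ω₁, ω₃, ω₄, ω₅}
  {ω₁, ω₂, ω₃, ω₄, ω₆}  = {ω₁, ω₂, ω₃, ω₆} ∪ {ω₁, ω₄}
  {ω₁, ω₂, ω₄, ω₅, ω₆}  = {ω₂, ω₄, ω₅, ω₆} ∪ {ω₁, ω₄}
  {ω₁, ω₃, ω₄, ω₅, ω₆}  = {ω₁, ω₃, ω₄, ω₅} ∪ {ω₄, ω₅, ω₆}
  {ω₂, ω₃, ω₄, ω₅, ω₆}  = {ω₂, ω₄, ω₅, ω₆} ∪ {ω₂, ω₃, ω₅, ω₆}
  [23 total]
Step 3 (11 new):
  {ω₁}  = ᶜ of {ω₂, ω₃, ω₄, ω₅, ω₆}
  {ω₂}  = ᶜ of {ω₁, ω₃, ω₄, ω₅, ω₆}
  {ω₃}  = ᶜ of {ω₁, ω₂, ω₄, ω₅, ω₆}
  {ω₅}  = ᶜ of {ω₁, ω₂, ω₃, ω₄, ω₆}
  {ω₆}  = ᶜ of {ω₁, ω₂, ω₃, ω₄, ω₅}
  {ω₂, ω₃}  = ᶜ of {ω₁, ω₄, ω₅, ω₆}
  {ω₃, ω₅}  = ᶜ of {ω₁, ω₂, ω₄, ω₆}
  {ω₅, ω₆}  = ᶜ of {ω₁, ω₂, ω₃, ω₄}
  {ω₁, ω₄, ω₅}  = {ω₄, ω₅} ∪ {ω₁, ω₄}
  {ω₂, ω₄, ω₆}  = {ω₂, ω₆} ∪ {ω₄}
  {ω₂, ω₅, ω₆}  = ᶜ of {ω₁, ω₃, ω₄}
  [34 total]
Step 4: +28 →
  {ω₁, ω₂}  = {ω₁} ∪ {ω₂}
  {ω₁, ω₅}  = {ω₁} ∪ {ω₅}
  {ω₁, ω₆}  = {ω₁} ∪ {ω₆}
  {ω₂, ω₄}  = {ω₂} ∪ {ω₄}
  {ω₂, ω₅}  = {ω₂} ∪ {ω₅}
  {ω₃, ω₄}  = {ω₃} ∪ {ω₄}
  {ω₃, ω₆}  = {ω₆} ∪ {ω₃}
  {ω₄, ω₆}  = {ω₆} ∪ {ω₄}
  {ω₁, ω₂, ω₄}  = {ω₂} ∪ {ω₁, ω₄}
  {ω₁, ω₂, ω₆}  = {ω₁} ∪ {ω₂, ω₆}
  {ω₁, ω₃, ω₅}  = ᶜ of {ω₂, ω₄, ω₆}
  {ω₁, ω₃, ω₆}  = {ω₆} ∪ {ω₁, ω₃}
  {ω₁, ω₄, ω₆}  = {ω₆} ∪ {ω₁, ω₄}
  {ω₁, ω₅, ω₆}  = {ω₅, ω₆} ∪ {ω₁}
  {ω₂, ω₃, ω₄}  = {ω₂, ω₃} ∪ {ω₄}
  {ω₂, ω₃, ω₅}  = {ω₂} ∪ {ω₃, ω₅}
  {ω₂, ω₃, ω₆}  = ᶜ of {ω₁, ω₄, ω₅}
  {ω₂, ω₄, ω₅}  = {ω₂} ∪ {ω₄, ω₅}
  {ω₃, ω₄, ω₅}  = {ω₄, ω₅} ∪ {ω₃}
  {ω₃, ω₅, ω₆}  = {ω₅, ω₆} ∪ {ω₃}
  {ω₁, ω₂, ω₃, ω₅}  = {ω₁, ω₂, ω₃} ∪ {ω₅}
  {ω₁, ω₂, ω₄, ω₅}  = {ω₁, ω₄, ω₅} ∪ {ω₂}
  {ω₁, ω₂, ω₅, ω₆}  = {ω₁} ∪ {ω₂, ω₅, ω₆}
  {ω₁, ω₃, ω₄, ω₆}  = {ω₆} ∪ {ω₁, ω₃, ω₄}
  {ω₁, ω₃, ω₅, ω₆}  = {ω₅, ω₆} ∪ {ω₁, ω₃}
  {ω₂, ω₃, ω₄, ω₅}  = {ω₄, ω₅} ∪ {ω₂, ω₃}
  {ω₂, ω₃, ω₄, ω₆}  = {ω₂, ω₄, ω₆} ∪ {ω₃}
  {ω₃, ω₄, ω₅, ω₆}  = {ω₃} ∪ {ω₄, ω₅, ω₆}
  [62 total]
Step 5: +2 →
  {ω₁, ω₂, ω₅}  = {ω₂, ω₅} ∪ {ω₁, ω₅}
  {ω₃, ω₄, ω₆}  = {ω₃, ω₄} ∪ {ω₄, ω₆}
  [64 total]
Step 6: already closed under ᶜ and ∪.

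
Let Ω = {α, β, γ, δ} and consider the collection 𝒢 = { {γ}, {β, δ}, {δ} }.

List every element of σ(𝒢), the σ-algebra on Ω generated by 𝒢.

σ(𝒢) (16 sets): { {}, {α}, {β}, {γ}, {δ}, {α, β}, {α, γ}, {α, δ}, {β, γ}, {β, δ}, {γ, δ}, {α, β, γ}, {α, β, δ}, {α, γ, δ}, {β, γ, δ}, Ω }

Derivation:
Take S₀ = 𝒢 ∪ {∅, Ω} = { {}, {γ}, {δ}, {β, δ}, Ω }.
Iteration 1 adds 5:
  {α, γ}  = {β, δ}ᶜ
  {γ, δ}  = {γ} ∪ {δ}
  {α, β, γ}  = {δ}ᶜ
  {α, β, δ}  = {γ}ᶜ
  {β, γ, δ}  = {γ} ∪ {β, δ}
  (now 10)
Iteration 2 (3 new):
  {α}  = {β, γ, δ}ᶜ
  {α, β}  = {γ, δ}ᶜ
  {α, γ, δ}  = {γ, δ} ∪ {α, γ}
  (now 13)
Iteration 3: 2 new —
  {β}  = {α, γ, δ}ᶜ
  {α, δ}  = {δ} ∪ {α}
  (now 15)
Iteration 4. New:
  {β, γ}  = {α, δ}ᶜ
  (now 16)
Iteration 5 adds nothing — fixpoint reached.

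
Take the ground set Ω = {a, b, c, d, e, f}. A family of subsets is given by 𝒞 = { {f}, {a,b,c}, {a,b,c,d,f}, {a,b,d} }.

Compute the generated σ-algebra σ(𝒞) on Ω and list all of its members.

Seed the family with 𝒞 together with ∅ and Ω: { ∅, {f}, {a,b,c}, {a,b,d}, {a,b,c,d,f}, Ω }.
Iteration 1 (7 new):
  {e}  = {a,b,c,d,f}ᶜ
  {c,e,f}  = {a,b,d}ᶜ
  {d,e,f}  = {a,b,c}ᶜ
  {a,b,c,d}  = {a,b,c} ∪ {a,b,d}
  {a,b,c,f}  = {a,b,c} ∪ {f}
  {a,b,d,f}  = {a,b,d} ∪ {f}
  {a,b,c,d,e}  = {f}ᶜ
Iteration 2. New:
  {c,e}  = {a,b,d,f}ᶜ
  {d,e}  = {a,b,c,f}ᶜ
  {e,f}  = {a,b,c,d}ᶜ
  {a,b,c,e}  = {a,b,c} ∪ {e}
  {a,b,d,e}  = {a,b,d} ∪ {e}
  {c,d,e,f}  = {c,e,f} ∪ {d,e,f}
  {a,b,c,e,f}  = {a,b,c} ∪ {c,e,f}
  {a,b,d,e,f}  = {a,b,d,f} ∪ {e}
Iteration 3: 6 new —
  {c}  = {a,b,d,e,f}ᶜ
  {d}  = {a,b,c,e,f}ᶜ
  {a,b}  = {c,d,e,f}ᶜ
  {c,f}  = {a,b,d,e}ᶜ
  {d,f}  = {a,b,c,e}ᶜ
  {c,d,e}  = {d,e} ∪ {c,e}
Iteration 4. New:
  {c,d}  = {c} ∪ {d}
  {a,b,e}  = {a,b} ∪ {e}
  {a,b,f}  = {c,d,e}ᶜ
  {c,d,f}  = {c} ∪ {d,f}
  {a,b,e,f}  = {e,f} ∪ {a,b}
Iteration 5: closed — nothing new.

Hence σ(𝒞) has 32 members: { ∅, {c}, {d}, {e}, {f}, {a,b}, {c,d}, {c,e}, {c,f}, {d,e}, {d,f}, {e,f}, {a,b,c}, {a,b,d}, {a,b,e}, {a,b,f}, {c,d,e}, {c,d,f}, {c,e,f}, {d,e,f}, {a,b,c,d}, {a,b,c,e}, {a,b,c,f}, {a,b,d,e}, {a,b,d,f}, {a,b,e,f}, {c,d,e,f}, {a,b,c,d,e}, {a,b,c,d,f}, {a,b,c,e,f}, {a,b,d,e,f}, Ω }.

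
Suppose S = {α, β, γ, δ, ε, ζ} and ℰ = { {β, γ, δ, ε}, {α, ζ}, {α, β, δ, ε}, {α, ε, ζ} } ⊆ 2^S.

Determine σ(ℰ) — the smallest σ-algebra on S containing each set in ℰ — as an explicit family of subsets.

Take S₀ = ℰ ∪ {∅, S} = { ∅, {α, ζ}, {α, ε, ζ}, {α, β, δ, ε}, {β, γ, δ, ε}, S }.
Pass 1. New:
  {γ, ζ}  = S∖{α, β, δ, ε}
  {β, γ, δ}  = S∖{α, ε, ζ}
  {α, β, γ, δ, ε}  = {β, γ, δ, ε} ∪ {α, β, δ, ε}
  {α, β, δ, ε, ζ}  = {α, ε, ζ} ∪ {α, β, δ, ε}
  (now 10)
Pass 2. New:
  {γ}  = S∖{α, β, δ, ε, ζ}
  {ζ}  = S∖{α, β, γ, δ, ε}
  {α, γ, ζ}  = {α, ζ} ∪ {γ, ζ}
  {α, γ, ε, ζ}  = {α, ε, ζ} ∪ {γ, ζ}
  {β, γ, δ, ζ}  = {β, γ, δ} ∪ {γ, ζ}
  {α, β, γ, δ, ζ}  = {β, γ, δ} ∪ {α, ζ}
  {β, γ, δ, ε, ζ}  = {β, γ, δ, ε} ∪ {γ, ζ}
  (now 17)
Pass 3: +5 →
  {α}  = S∖{β, γ, δ, ε, ζ}
  {ε}  = S∖{α, β, γ, δ, ζ}
  {α, ε}  = S∖{β, γ, δ, ζ}
  {β, δ}  = S∖{α, γ, ε, ζ}
  {β, δ, ε}  = S∖{α, γ, ζ}
  (now 22)
Pass 4. New:
  {α, γ}  = {γ} ∪ {α}
  {γ, ε}  = {ε} ∪ {γ}
  {ε, ζ}  = {ζ} ∪ {ε}
  {α, β, δ}  = {β, δ} ∪ {α}
  {α, γ, ε}  = {γ} ∪ {α, ε}
  {β, δ, ζ}  = {ζ} ∪ {β, δ}
  {γ, ε, ζ}  = {ε} ∪ {γ, ζ}
  {α, β, γ, δ}  = {β, γ, δ} ∪ {α}
  {α, β, δ, ζ}  = {α, ζ} ∪ {β, δ}
  {β, δ, ε, ζ}  = {ζ} ∪ {β, δ, ε}
  (now 32)
Pass 5: already closed under ᶜ and ∪.

σ(ℰ) = { ∅, {α}, {γ}, {ε}, {ζ}, {α, γ}, {α, ε}, {α, ζ}, {β, δ}, {γ, ε}, {γ, ζ}, {ε, ζ}, {α, β, δ}, {α, γ, ε}, {α, γ, ζ}, {α, ε, ζ}, {β, γ, δ}, {β, δ, ε}, {β, δ, ζ}, {γ, ε, ζ}, {α, β, γ, δ}, {α, β, δ, ε}, {α, β, δ, ζ}, {α, γ, ε, ζ}, {β, γ, δ, ε}, {β, γ, δ, ζ}, {β, δ, ε, ζ}, {α, β, γ, δ, ε}, {α, β, γ, δ, ζ}, {α, β, δ, ε, ζ}, {β, γ, δ, ε, ζ}, S }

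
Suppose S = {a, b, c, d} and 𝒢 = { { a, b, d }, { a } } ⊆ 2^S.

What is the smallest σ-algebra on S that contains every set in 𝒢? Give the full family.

σ(𝒢) (8 sets): { {  }, { a }, { c }, { a, c }, { b, d }, { a, b, d }, { b, c, d }, S }

Check:
Begin from { {  }, { a }, { a, b, d }, S } (that is, 𝒢 plus ∅ and S).
Round 1: 2 new —
  { c }  = complement { a, b, d }
  { b, c, d }  = complement { a }
  [6 total]
Round 2. New:
  { a, c }  = { c } ∪ { a }
  [7 total]
Round 3. New:
  { b, d }  = complement { a, c }
  [8 total]
Round 4: already closed under ᶜ and ∪.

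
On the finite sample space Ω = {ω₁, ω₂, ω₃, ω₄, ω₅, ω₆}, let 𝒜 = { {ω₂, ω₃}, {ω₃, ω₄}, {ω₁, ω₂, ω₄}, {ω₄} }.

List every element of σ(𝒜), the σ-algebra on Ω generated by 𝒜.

σ(𝒜) (32 sets): { {}, {ω₁}, {ω₂}, {ω₃}, {ω₄}, {ω₁, ω₂}, {ω₁, ω₃}, {ω₁, ω₄}, {ω₂, ω₃}, {ω₂, ω₄}, {ω₃, ω₄}, {ω₅, ω₆}, {ω₁, ω₂, ω₃}, {ω₁, ω₂, ω₄}, {ω₁, ω₃, ω₄}, {ω₁, ω₅, ω₆}, {ω₂, ω₃, ω₄}, {ω₂, ω₅, ω₆}, {ω₃, ω₅, ω₆}, {ω₄, ω₅, ω₆}, {ω₁, ω₂, ω₃, ω₄}, {ω₁, ω₂, ω₅, ω₆}, {ω₁, ω₃, ω₅, ω₆}, {ω₁, ω₄, ω₅, ω₆}, {ω₂, ω₃, ω₅, ω₆}, {ω₂, ω₄, ω₅, ω₆}, {ω₃, ω₄, ω₅, ω₆}, {ω₁, ω₂, ω₃, ω₅, ω₆}, {ω₁, ω₂, ω₄, ω₅, ω₆}, {ω₁, ω₃, ω₄, ω₅, ω₆}, {ω₂, ω₃, ω₄, ω₅, ω₆}, Ω }

Working:
Begin from { {}, {ω₄}, {ω₂, ω₃}, {ω₃, ω₄}, {ω₁, ω₂, ω₄}, Ω } (that is, 𝒜 plus ∅ and Ω).
Step 1 (6 new):
  {ω₂, ω₃, ω₄}  = {ω₃, ω₄} ∪ {ω₂, ω₃}
  {ω₃, ω₅, ω₆}  = complement {ω₁, ω₂, ω₄}
  {ω₁, ω₂, ω₃, ω₄}  = {ω₃, ω₄} ∪ {ω₁, ω₂, ω₄}
  {ω₁, ω₂, ω₅, ω₆}  = complement {ω₃, ω₄}
  {ω₁, ω₄, ω₅, ω₆}  = complement {ω₂, ω₃}
  {ω₁, ω₂, ω₃, ω₅, ω₆}  = complement {ω₄}
  (now 12)
Step 2: +7 →
  {ω₅, ω₆}  = complement {ω₁, ω₂, ω₃, ω₄}
  {ω₁, ω₅, ω₆}  = complement {ω₂, ω₃, ω₄}
  {ω₂, ω₃, ω₅, ω₆}  = {ω₂, ω₃} ∪ {ω₃, ω₅, ω₆}
  {ω₃, ω₄, ω₅, ω₆}  = {ω₃, ω₄} ∪ {ω₃, ω₅, ω₆}
  {ω₁, ω₂, ω₄, ω₅, ω₆}  = {ω₁, ω₄, ω₅, ω₆} ∪ {ω₁, ω₂, ω₄}
  {ω₁, ω₃, ω₄, ω₅, ω₆}  = {ω₃, ω₄} ∪ {ω₁, ω₄, ω₅, ω₆}
  {ω₂, ω₃, ω₄, ω₅, ω₆}  = {ω₂, ω₃, ω₄} ∪ {ω₃, ω₅, ω₆}
  (now 19)
Step 3: 7 new —
  {ω₁}  = complement {ω₂, ω₃, ω₄, ω₅, ω₆}
  {ω₂}  = complement {ω₁, ω₃, ω₄, ω₅, ω₆}
  {ω₃}  = complement {ω₁, ω₂, ω₄, ω₅, ω₆}
  {ω₁, ω₂}  = complement {ω₃, ω₄, ω₅, ω₆}
  {ω₁, ω₄}  = complement {ω₂, ω₃, ω₅, ω₆}
  {ω₄, ω₅, ω₆}  = {ω₅, ω₆} ∪ {ω₄}
  {ω₁, ω₃, ω₅, ω₆}  = {ω₁, ω₅, ω₆} ∪ {ω₃, ω₅, ω₆}
  (now 26)
Step 4: +6 →
  {ω₁, ω₃}  = {ω₁} ∪ {ω₃}
  {ω₂, ω₄}  = complement {ω₁, ω₃, ω₅, ω₆}
  {ω₁, ω₂, ω₃}  = complement {ω₄, ω₅, ω₆}
  {ω₁, ω₃, ω₄}  = {ω₃, ω₄} ∪ {ω₁}
  {ω₂, ω₅, ω₆}  = {ω₅, ω₆} ∪ {ω₂}
  {ω₂, ω₄, ω₅, ω₆}  = {ω₂} ∪ {ω₄, ω₅, ω₆}
  (now 32)
Step 5: stable.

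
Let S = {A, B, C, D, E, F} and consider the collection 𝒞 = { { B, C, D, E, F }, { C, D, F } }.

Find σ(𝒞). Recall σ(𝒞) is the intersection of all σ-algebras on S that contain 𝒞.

Take S₀ = 𝒞 ∪ {∅, S} = { {}, { C, D, F }, { B, C, D, E, F }, S }.
Pass 1: 2 new —
  { A }  = { B, C, D, E, F }ᶜ
  { A, B, E }  = { C, D, F }ᶜ
  [6 total]
Pass 2: +1 →
  { A, C, D, F }  = { C, D, F } ∪ { A }
  [7 total]
Pass 3. New:
  { B, E }  = { A, C, D, F }ᶜ
  [8 total]
After Pass 4 the family is unchanged; done.

|σ(𝒞)| = 8.  σ(𝒞) = { {}, { A }, { B, E }, { A, B, E }, { C, D, F }, { A, C, D, F }, { B, C, D, E, F }, S }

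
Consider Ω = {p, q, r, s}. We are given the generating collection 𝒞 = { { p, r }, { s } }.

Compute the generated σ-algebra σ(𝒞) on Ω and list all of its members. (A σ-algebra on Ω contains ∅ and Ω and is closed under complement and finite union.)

Seed the family with 𝒞 together with ∅ and Ω: { {}, { s }, { p, r }, Ω }.
Iteration 1 (3 new):
  { q, s }  = { p, r }ᶜ
  { p, q, r }  = { s }ᶜ
  { p, r, s }  = { p, r } ∪ { s }
  (now 7)
Iteration 2. New:
  { q }  = { p, r, s }ᶜ
  (now 8)
Iteration 3: already closed under ᶜ and ∪.

|σ(𝒞)| = 8.  σ(𝒞) = { {}, { q }, { s }, { p, r }, { q, s }, { p, q, r }, { p, r, s }, Ω }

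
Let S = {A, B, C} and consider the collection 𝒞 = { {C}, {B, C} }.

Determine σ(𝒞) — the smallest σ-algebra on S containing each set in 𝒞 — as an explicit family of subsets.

Begin from { {}, {C}, {B, C}, S } (that is, 𝒞 plus ∅ and S).
Pass 1 (2 new):
  {A}  = S∖{B, C}
  {A, B}  = S∖{C}
  [6 total]
Pass 2 (1 new):
  {A, C}  = {C} ∪ {A}
  [7 total]
Pass 3 (1 new):
  {B}  = S∖{A, C}
  [8 total]
Pass 4: no new sets; the family is a σ-algebra.

Hence σ(𝒞) has 8 members: { {}, {A}, {B}, {C}, {A, B}, {A, C}, {B, C}, S }.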